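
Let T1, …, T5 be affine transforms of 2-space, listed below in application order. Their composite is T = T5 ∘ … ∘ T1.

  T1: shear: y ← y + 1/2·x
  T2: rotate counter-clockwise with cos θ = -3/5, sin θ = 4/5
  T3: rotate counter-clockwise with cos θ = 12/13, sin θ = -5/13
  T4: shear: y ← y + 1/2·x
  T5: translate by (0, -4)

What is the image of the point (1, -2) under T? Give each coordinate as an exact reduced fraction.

T(p) = (157/130, -107/52)

T1 shear: y ← y + 1/2·x: (1, -2) → (1, -3/2)
T2 rotate counter-clockwise with cos θ = -3/5, sin θ = 4/5: (1, -3/2) → (3/5, 17/10)
T3 rotate counter-clockwise with cos θ = 12/13, sin θ = -5/13: (3/5, 17/10) → (157/130, 87/65)
T4 shear: y ← y + 1/2·x: (157/130, 87/65) → (157/130, 101/52)
T5 translate by (0, -4): (157/130, 101/52) → (157/130, -107/52)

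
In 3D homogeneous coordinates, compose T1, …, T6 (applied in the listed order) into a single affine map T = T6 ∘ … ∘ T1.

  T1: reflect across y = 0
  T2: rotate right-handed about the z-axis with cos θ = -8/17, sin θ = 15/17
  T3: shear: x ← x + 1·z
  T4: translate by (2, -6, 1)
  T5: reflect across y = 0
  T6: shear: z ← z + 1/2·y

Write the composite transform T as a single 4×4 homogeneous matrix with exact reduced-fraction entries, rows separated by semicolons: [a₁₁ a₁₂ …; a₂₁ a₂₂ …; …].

T1 = [1 0 0 0; 0 -1 0 0; 0 0 1 0; 0 0 0 1]
T2·T1 = [-8/17 15/17 0 0; 15/17 8/17 0 0; 0 0 1 0; 0 0 0 1]
T3·…·T1 = [-8/17 15/17 1 0; 15/17 8/17 0 0; 0 0 1 0; 0 0 0 1]
T4·…·T1 = [-8/17 15/17 1 2; 15/17 8/17 0 -6; 0 0 1 1; 0 0 0 1]
T5·…·T1 = [-8/17 15/17 1 2; -15/17 -8/17 0 6; 0 0 1 1; 0 0 0 1]
T6·…·T1 = [-8/17 15/17 1 2; -15/17 -8/17 0 6; -15/34 -4/17 1 4; 0 0 0 1]

T = [-8/17 15/17 1 2; -15/17 -8/17 0 6; -15/34 -4/17 1 4; 0 0 0 1]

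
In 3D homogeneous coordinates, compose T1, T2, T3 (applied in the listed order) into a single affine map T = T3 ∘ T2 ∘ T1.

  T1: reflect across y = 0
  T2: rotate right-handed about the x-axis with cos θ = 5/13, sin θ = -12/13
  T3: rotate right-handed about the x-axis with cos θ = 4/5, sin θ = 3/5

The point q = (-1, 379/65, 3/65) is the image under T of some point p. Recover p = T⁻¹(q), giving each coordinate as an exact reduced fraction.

T1 = [1 0 0 0; 0 -1 0 0; 0 0 1 0; 0 0 0 1]
T2·T1 = [1 0 0 0; 0 -5/13 12/13 0; 0 12/13 5/13 0; 0 0 0 1]
T3·…·T1 = [1 0 0 0; 0 -56/65 33/65 0; 0 33/65 56/65 0; 0 0 0 1]
det M = -1; M⁻¹ = [1 0 0 0; 0 -56/65 33/65 0; 0 33/65 56/65 0; 0 0 0 1]
M⁻¹ · (-1, 379/65, 3/65)ᵀ = (-1, -5, 3)ᵀ

p = (-1, -5, 3)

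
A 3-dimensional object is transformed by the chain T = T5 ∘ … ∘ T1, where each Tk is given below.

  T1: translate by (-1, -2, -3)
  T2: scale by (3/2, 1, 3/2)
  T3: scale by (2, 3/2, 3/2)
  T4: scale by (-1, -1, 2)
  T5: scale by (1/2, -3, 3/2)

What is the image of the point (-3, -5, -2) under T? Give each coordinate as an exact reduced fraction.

T1 translate by (-1, -2, -3): (-3, -5, -2) → (-4, -7, -5)
T2 scale by (3/2, 1, 3/2): (-4, -7, -5) → (-6, -7, -15/2)
T3 scale by (2, 3/2, 3/2): (-6, -7, -15/2) → (-12, -21/2, -45/4)
T4 scale by (-1, -1, 2): (-12, -21/2, -45/4) → (12, 21/2, -45/2)
T5 scale by (1/2, -3, 3/2): (12, 21/2, -45/2) → (6, -63/2, -135/4)

T(p) = (6, -63/2, -135/4)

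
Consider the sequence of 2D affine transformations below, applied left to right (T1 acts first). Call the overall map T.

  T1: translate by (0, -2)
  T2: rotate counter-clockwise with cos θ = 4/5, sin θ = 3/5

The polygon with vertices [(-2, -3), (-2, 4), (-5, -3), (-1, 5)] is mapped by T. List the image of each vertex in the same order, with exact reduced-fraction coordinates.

image vertices: (7/5, -26/5), (-14/5, 2/5), (-1, -7), (-13/5, 9/5)

T1 translate by (0, -2): (-2, -3) → (-2, -5); (-2, 4) → (-2, 2); (-5, -3) → (-5, -5); (-1, 5) → (-1, 3)
T2 rotate counter-clockwise with cos θ = 4/5, sin θ = 3/5: (-2, -5) → (7/5, -26/5); (-2, 2) → (-14/5, 2/5); (-5, -5) → (-1, -7); (-1, 3) → (-13/5, 9/5)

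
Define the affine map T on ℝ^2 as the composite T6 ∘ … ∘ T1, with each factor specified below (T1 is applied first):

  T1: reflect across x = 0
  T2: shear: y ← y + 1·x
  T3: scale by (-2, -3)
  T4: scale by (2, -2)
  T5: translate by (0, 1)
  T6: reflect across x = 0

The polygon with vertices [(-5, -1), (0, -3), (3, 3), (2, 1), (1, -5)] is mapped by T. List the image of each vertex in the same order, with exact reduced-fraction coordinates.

T1 reflect across x = 0: (-5, -1) → (5, -1); (0, -3) → (0, -3); (3, 3) → (-3, 3); (2, 1) → (-2, 1); (1, -5) → (-1, -5)
T2 shear: y ← y + 1·x: (5, -1) → (5, 4); (0, -3) → (0, -3); (-3, 3) → (-3, 0); (-2, 1) → (-2, -1); (-1, -5) → (-1, -6)
T3 scale by (-2, -3): (5, 4) → (-10, -12); (0, -3) → (0, 9); (-3, 0) → (6, 0); (-2, -1) → (4, 3); (-1, -6) → (2, 18)
T4 scale by (2, -2): (-10, -12) → (-20, 24); (0, 9) → (0, -18); (6, 0) → (12, 0); (4, 3) → (8, -6); (2, 18) → (4, -36)
T5 translate by (0, 1): (-20, 24) → (-20, 25); (0, -18) → (0, -17); (12, 0) → (12, 1); (8, -6) → (8, -5); (4, -36) → (4, -35)
T6 reflect across x = 0: (-20, 25) → (20, 25); (0, -17) → (0, -17); (12, 1) → (-12, 1); (8, -5) → (-8, -5); (4, -35) → (-4, -35)

image vertices: (20, 25), (0, -17), (-12, 1), (-8, -5), (-4, -35)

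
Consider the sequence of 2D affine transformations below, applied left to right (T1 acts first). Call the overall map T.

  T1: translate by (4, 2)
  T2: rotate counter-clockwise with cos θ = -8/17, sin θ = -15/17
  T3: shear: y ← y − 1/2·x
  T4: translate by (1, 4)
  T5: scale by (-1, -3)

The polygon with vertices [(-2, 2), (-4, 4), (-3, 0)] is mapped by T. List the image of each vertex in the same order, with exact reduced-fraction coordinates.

T1 translate by (4, 2): (-2, 2) → (2, 4); (-4, 4) → (0, 6); (-3, 0) → (1, 2)
T2 rotate counter-clockwise with cos θ = -8/17, sin θ = -15/17: (2, 4) → (44/17, -62/17); (0, 6) → (90/17, -48/17); (1, 2) → (22/17, -31/17)
T3 shear: y ← y − 1/2·x: (44/17, -62/17) → (44/17, -84/17); (90/17, -48/17) → (90/17, -93/17); (22/17, -31/17) → (22/17, -42/17)
T4 translate by (1, 4): (44/17, -84/17) → (61/17, -16/17); (90/17, -93/17) → (107/17, -25/17); (22/17, -42/17) → (39/17, 26/17)
T5 scale by (-1, -3): (61/17, -16/17) → (-61/17, 48/17); (107/17, -25/17) → (-107/17, 75/17); (39/17, 26/17) → (-39/17, -78/17)

image vertices: (-61/17, 48/17), (-107/17, 75/17), (-39/17, -78/17)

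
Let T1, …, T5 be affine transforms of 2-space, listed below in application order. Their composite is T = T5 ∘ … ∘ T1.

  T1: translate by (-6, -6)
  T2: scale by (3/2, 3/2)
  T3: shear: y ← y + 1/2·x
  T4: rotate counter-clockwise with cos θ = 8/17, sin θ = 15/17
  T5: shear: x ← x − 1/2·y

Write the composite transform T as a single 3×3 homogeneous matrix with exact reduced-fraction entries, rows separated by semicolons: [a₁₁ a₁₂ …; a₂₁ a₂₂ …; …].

T = [-27/34 -57/34 252/17; 57/34 12/17 -243/17; 0 0 1]

T1 = [1 0 -6; 0 1 -6; 0 0 1]
T2·T1 = [3/2 0 -9; 0 3/2 -9; 0 0 1]
T3·…·T1 = [3/2 0 -9; 3/4 3/2 -27/2; 0 0 1]
T4·…·T1 = [3/68 -45/34 261/34; 57/34 12/17 -243/17; 0 0 1]
T5·…·T1 = [-27/34 -57/34 252/17; 57/34 12/17 -243/17; 0 0 1]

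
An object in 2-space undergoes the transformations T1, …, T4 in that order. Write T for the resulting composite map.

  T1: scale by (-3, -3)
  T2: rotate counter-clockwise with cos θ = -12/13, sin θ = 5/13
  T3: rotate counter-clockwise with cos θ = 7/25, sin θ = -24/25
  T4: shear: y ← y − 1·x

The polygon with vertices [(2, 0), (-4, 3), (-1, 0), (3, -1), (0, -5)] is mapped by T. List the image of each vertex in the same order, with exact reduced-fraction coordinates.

T1 scale by (-3, -3): (2, 0) → (-6, 0); (-4, 3) → (12, -9); (-1, 0) → (3, 0); (3, -1) → (-9, 3); (0, -5) → (0, 15)
T2 rotate counter-clockwise with cos θ = -12/13, sin θ = 5/13: (-6, 0) → (72/13, -30/13); (12, -9) → (-99/13, 168/13); (3, 0) → (-36/13, 15/13); (-9, 3) → (93/13, -81/13); (0, 15) → (-75/13, -180/13)
T3 rotate counter-clockwise with cos θ = 7/25, sin θ = -24/25: (72/13, -30/13) → (-216/325, -1938/325); (-99/13, 168/13) → (3339/325, 3552/325); (-36/13, 15/13) → (108/325, 969/325); (93/13, -81/13) → (-1293/325, -2799/325); (-75/13, -180/13) → (-969/65, 108/65)
T4 shear: y ← y − 1·x: (-216/325, -1938/325) → (-216/325, -1722/325); (3339/325, 3552/325) → (3339/325, 213/325); (108/325, 969/325) → (108/325, 861/325); (-1293/325, -2799/325) → (-1293/325, -1506/325); (-969/65, 108/65) → (-969/65, 1077/65)

image vertices: (-216/325, -1722/325), (3339/325, 213/325), (108/325, 861/325), (-1293/325, -1506/325), (-969/65, 1077/65)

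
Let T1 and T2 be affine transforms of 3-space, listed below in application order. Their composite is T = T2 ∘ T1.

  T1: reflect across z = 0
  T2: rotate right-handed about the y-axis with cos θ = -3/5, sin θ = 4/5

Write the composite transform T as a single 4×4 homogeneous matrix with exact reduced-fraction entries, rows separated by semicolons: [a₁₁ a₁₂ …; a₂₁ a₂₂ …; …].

T1 = [1 0 0 0; 0 1 0 0; 0 0 -1 0; 0 0 0 1]
T2·T1 = [-3/5 0 -4/5 0; 0 1 0 0; -4/5 0 3/5 0; 0 0 0 1]

T = [-3/5 0 -4/5 0; 0 1 0 0; -4/5 0 3/5 0; 0 0 0 1]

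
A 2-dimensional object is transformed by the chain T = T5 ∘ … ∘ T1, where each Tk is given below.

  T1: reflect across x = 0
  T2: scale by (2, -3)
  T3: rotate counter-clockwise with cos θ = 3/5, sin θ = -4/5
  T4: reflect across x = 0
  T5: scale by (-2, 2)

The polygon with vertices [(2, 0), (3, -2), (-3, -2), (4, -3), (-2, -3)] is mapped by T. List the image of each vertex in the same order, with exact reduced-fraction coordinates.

T1 reflect across x = 0: (2, 0) → (-2, 0); (3, -2) → (-3, -2); (-3, -2) → (3, -2); (4, -3) → (-4, -3); (-2, -3) → (2, -3)
T2 scale by (2, -3): (-2, 0) → (-4, 0); (-3, -2) → (-6, 6); (3, -2) → (6, 6); (-4, -3) → (-8, 9); (2, -3) → (4, 9)
T3 rotate counter-clockwise with cos θ = 3/5, sin θ = -4/5: (-4, 0) → (-12/5, 16/5); (-6, 6) → (6/5, 42/5); (6, 6) → (42/5, -6/5); (-8, 9) → (12/5, 59/5); (4, 9) → (48/5, 11/5)
T4 reflect across x = 0: (-12/5, 16/5) → (12/5, 16/5); (6/5, 42/5) → (-6/5, 42/5); (42/5, -6/5) → (-42/5, -6/5); (12/5, 59/5) → (-12/5, 59/5); (48/5, 11/5) → (-48/5, 11/5)
T5 scale by (-2, 2): (12/5, 16/5) → (-24/5, 32/5); (-6/5, 42/5) → (12/5, 84/5); (-42/5, -6/5) → (84/5, -12/5); (-12/5, 59/5) → (24/5, 118/5); (-48/5, 11/5) → (96/5, 22/5)

image vertices: (-24/5, 32/5), (12/5, 84/5), (84/5, -12/5), (24/5, 118/5), (96/5, 22/5)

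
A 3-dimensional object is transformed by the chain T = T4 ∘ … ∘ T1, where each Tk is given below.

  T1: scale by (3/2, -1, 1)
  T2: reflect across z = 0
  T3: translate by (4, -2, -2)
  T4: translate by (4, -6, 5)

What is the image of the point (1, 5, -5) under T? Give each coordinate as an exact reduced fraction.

T1 scale by (3/2, -1, 1): (1, 5, -5) → (3/2, -5, -5)
T2 reflect across z = 0: (3/2, -5, -5) → (3/2, -5, 5)
T3 translate by (4, -2, -2): (3/2, -5, 5) → (11/2, -7, 3)
T4 translate by (4, -6, 5): (11/2, -7, 3) → (19/2, -13, 8)

T(p) = (19/2, -13, 8)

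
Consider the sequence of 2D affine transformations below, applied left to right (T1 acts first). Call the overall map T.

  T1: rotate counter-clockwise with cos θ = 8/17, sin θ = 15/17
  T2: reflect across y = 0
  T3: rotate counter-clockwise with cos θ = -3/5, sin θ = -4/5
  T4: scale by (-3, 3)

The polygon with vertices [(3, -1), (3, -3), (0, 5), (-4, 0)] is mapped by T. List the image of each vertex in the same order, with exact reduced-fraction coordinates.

T1 rotate counter-clockwise with cos θ = 8/17, sin θ = 15/17: (3, -1) → (39/17, 37/17); (3, -3) → (69/17, 21/17); (0, 5) → (-75/17, 40/17); (-4, 0) → (-32/17, -60/17)
T2 reflect across y = 0: (39/17, 37/17) → (39/17, -37/17); (69/17, 21/17) → (69/17, -21/17); (-75/17, 40/17) → (-75/17, -40/17); (-32/17, -60/17) → (-32/17, 60/17)
T3 rotate counter-clockwise with cos θ = -3/5, sin θ = -4/5: (39/17, -37/17) → (-53/17, -9/17); (69/17, -21/17) → (-291/85, -213/85); (-75/17, -40/17) → (13/17, 84/17); (-32/17, 60/17) → (336/85, -52/85)
T4 scale by (-3, 3): (-53/17, -9/17) → (159/17, -27/17); (-291/85, -213/85) → (873/85, -639/85); (13/17, 84/17) → (-39/17, 252/17); (336/85, -52/85) → (-1008/85, -156/85)

image vertices: (159/17, -27/17), (873/85, -639/85), (-39/17, 252/17), (-1008/85, -156/85)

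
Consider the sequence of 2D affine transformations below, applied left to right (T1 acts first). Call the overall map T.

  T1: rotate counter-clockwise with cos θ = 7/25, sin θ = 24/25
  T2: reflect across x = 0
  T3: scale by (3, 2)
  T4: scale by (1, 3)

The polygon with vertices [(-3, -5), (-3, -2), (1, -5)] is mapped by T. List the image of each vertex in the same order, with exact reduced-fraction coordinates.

T1 rotate counter-clockwise with cos θ = 7/25, sin θ = 24/25: (-3, -5) → (99/25, -107/25); (-3, -2) → (27/25, -86/25); (1, -5) → (127/25, -11/25)
T2 reflect across x = 0: (99/25, -107/25) → (-99/25, -107/25); (27/25, -86/25) → (-27/25, -86/25); (127/25, -11/25) → (-127/25, -11/25)
T3 scale by (3, 2): (-99/25, -107/25) → (-297/25, -214/25); (-27/25, -86/25) → (-81/25, -172/25); (-127/25, -11/25) → (-381/25, -22/25)
T4 scale by (1, 3): (-297/25, -214/25) → (-297/25, -642/25); (-81/25, -172/25) → (-81/25, -516/25); (-381/25, -22/25) → (-381/25, -66/25)

image vertices: (-297/25, -642/25), (-81/25, -516/25), (-381/25, -66/25)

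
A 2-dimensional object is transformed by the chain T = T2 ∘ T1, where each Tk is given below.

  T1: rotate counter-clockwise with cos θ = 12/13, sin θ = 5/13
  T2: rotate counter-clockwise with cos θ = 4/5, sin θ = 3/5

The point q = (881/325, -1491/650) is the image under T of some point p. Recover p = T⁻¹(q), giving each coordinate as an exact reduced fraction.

T1 = [12/13 -5/13 0; 5/13 12/13 0; 0 0 1]
T2·T1 = [33/65 -56/65 0; 56/65 33/65 0; 0 0 1]
det M = 1; M⁻¹ = [33/65 56/65 0; -56/65 33/65 0; 0 0 1]
M⁻¹ · (881/325, -1491/650)ᵀ = (-3/5, -7/2)ᵀ

p = (-3/5, -7/2)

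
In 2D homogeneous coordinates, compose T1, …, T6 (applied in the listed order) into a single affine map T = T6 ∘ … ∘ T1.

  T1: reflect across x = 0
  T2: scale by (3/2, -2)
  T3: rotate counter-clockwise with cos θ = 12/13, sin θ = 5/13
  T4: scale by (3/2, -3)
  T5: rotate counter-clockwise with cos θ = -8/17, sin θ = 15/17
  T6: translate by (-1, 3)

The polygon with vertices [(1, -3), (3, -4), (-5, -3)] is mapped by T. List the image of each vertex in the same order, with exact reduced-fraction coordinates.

image vertices: (6515/442, 87/17), (8429/442, 24/17), (469/26, 21)

T1 reflect across x = 0: (1, -3) → (-1, -3); (3, -4) → (-3, -4); (-5, -3) → (5, -3)
T2 scale by (3/2, -2): (-1, -3) → (-3/2, 6); (-3, -4) → (-9/2, 8); (5, -3) → (15/2, 6)
T3 rotate counter-clockwise with cos θ = 12/13, sin θ = 5/13: (-3/2, 6) → (-48/13, 129/26); (-9/2, 8) → (-94/13, 147/26); (15/2, 6) → (60/13, 219/26)
T4 scale by (3/2, -3): (-48/13, 129/26) → (-72/13, -387/26); (-94/13, 147/26) → (-141/13, -441/26); (60/13, 219/26) → (90/13, -657/26)
T5 rotate counter-clockwise with cos θ = -8/17, sin θ = 15/17: (-72/13, -387/26) → (6957/442, 36/17); (-141/13, -441/26) → (8871/442, -27/17); (90/13, -657/26) → (495/26, 18)
T6 translate by (-1, 3): (6957/442, 36/17) → (6515/442, 87/17); (8871/442, -27/17) → (8429/442, 24/17); (495/26, 18) → (469/26, 21)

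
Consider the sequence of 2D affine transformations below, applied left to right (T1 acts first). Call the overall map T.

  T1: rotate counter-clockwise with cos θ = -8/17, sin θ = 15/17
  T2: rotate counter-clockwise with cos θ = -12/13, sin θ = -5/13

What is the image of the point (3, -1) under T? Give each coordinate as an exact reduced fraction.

T1 rotate counter-clockwise with cos θ = -8/17, sin θ = 15/17: (3, -1) → (-9/17, 53/17)
T2 rotate counter-clockwise with cos θ = -12/13, sin θ = -5/13: (-9/17, 53/17) → (373/221, -591/221)

T(p) = (373/221, -591/221)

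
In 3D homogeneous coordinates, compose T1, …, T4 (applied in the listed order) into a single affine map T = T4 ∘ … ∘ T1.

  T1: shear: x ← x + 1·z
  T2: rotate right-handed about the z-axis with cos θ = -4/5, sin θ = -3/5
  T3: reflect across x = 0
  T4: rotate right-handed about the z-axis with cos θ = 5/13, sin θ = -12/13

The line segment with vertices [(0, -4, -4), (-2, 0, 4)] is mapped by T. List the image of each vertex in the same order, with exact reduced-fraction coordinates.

image vertices: (316/65, 188/65, -4), (-32/65, -126/65, 4)

T1 shear: x ← x + 1·z: (0, -4, -4) → (-4, -4, -4); (-2, 0, 4) → (2, 0, 4)
T2 rotate right-handed about the z-axis with cos θ = -4/5, sin θ = -3/5: (-4, -4, -4) → (4/5, 28/5, -4); (2, 0, 4) → (-8/5, -6/5, 4)
T3 reflect across x = 0: (4/5, 28/5, -4) → (-4/5, 28/5, -4); (-8/5, -6/5, 4) → (8/5, -6/5, 4)
T4 rotate right-handed about the z-axis with cos θ = 5/13, sin θ = -12/13: (-4/5, 28/5, -4) → (316/65, 188/65, -4); (8/5, -6/5, 4) → (-32/65, -126/65, 4)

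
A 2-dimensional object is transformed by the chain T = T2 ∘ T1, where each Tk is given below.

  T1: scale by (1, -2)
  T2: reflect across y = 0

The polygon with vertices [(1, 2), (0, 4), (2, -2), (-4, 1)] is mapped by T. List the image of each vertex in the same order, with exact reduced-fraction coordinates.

image vertices: (1, 4), (0, 8), (2, -4), (-4, 2)

T1 scale by (1, -2): (1, 2) → (1, -4); (0, 4) → (0, -8); (2, -2) → (2, 4); (-4, 1) → (-4, -2)
T2 reflect across y = 0: (1, -4) → (1, 4); (0, -8) → (0, 8); (2, 4) → (2, -4); (-4, -2) → (-4, 2)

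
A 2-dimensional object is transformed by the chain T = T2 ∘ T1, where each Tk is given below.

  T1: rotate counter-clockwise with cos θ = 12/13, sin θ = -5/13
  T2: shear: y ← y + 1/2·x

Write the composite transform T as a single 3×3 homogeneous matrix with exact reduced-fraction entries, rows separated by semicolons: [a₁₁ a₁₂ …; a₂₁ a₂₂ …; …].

T = [12/13 5/13 0; 1/13 29/26 0; 0 0 1]

T1 = [12/13 5/13 0; -5/13 12/13 0; 0 0 1]
T2·T1 = [12/13 5/13 0; 1/13 29/26 0; 0 0 1]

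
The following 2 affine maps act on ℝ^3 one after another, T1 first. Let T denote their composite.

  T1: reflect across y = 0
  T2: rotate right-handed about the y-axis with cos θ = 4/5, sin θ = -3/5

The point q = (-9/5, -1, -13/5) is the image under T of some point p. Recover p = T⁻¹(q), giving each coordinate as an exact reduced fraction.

p = (-3, 1, -1)

T1 = [1 0 0 0; 0 -1 0 0; 0 0 1 0; 0 0 0 1]
T2·T1 = [4/5 0 -3/5 0; 0 -1 0 0; 3/5 0 4/5 0; 0 0 0 1]
det M = -1; M⁻¹ = [4/5 0 3/5 0; 0 -1 0 0; -3/5 0 4/5 0; 0 0 0 1]
M⁻¹ · (-9/5, -1, -13/5)ᵀ = (-3, 1, -1)ᵀ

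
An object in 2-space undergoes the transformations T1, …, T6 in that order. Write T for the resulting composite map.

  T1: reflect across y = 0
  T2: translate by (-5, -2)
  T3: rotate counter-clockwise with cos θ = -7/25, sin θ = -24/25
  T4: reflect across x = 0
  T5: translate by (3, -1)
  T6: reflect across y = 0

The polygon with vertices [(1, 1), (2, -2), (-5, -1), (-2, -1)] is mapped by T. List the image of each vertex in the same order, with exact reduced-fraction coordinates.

T1 reflect across y = 0: (1, 1) → (1, -1); (2, -2) → (2, 2); (-5, -1) → (-5, 1); (-2, -1) → (-2, 1)
T2 translate by (-5, -2): (1, -1) → (-4, -3); (2, 2) → (-3, 0); (-5, 1) → (-10, -1); (-2, 1) → (-7, -1)
T3 rotate counter-clockwise with cos θ = -7/25, sin θ = -24/25: (-4, -3) → (-44/25, 117/25); (-3, 0) → (21/25, 72/25); (-10, -1) → (46/25, 247/25); (-7, -1) → (1, 7)
T4 reflect across x = 0: (-44/25, 117/25) → (44/25, 117/25); (21/25, 72/25) → (-21/25, 72/25); (46/25, 247/25) → (-46/25, 247/25); (1, 7) → (-1, 7)
T5 translate by (3, -1): (44/25, 117/25) → (119/25, 92/25); (-21/25, 72/25) → (54/25, 47/25); (-46/25, 247/25) → (29/25, 222/25); (-1, 7) → (2, 6)
T6 reflect across y = 0: (119/25, 92/25) → (119/25, -92/25); (54/25, 47/25) → (54/25, -47/25); (29/25, 222/25) → (29/25, -222/25); (2, 6) → (2, -6)

image vertices: (119/25, -92/25), (54/25, -47/25), (29/25, -222/25), (2, -6)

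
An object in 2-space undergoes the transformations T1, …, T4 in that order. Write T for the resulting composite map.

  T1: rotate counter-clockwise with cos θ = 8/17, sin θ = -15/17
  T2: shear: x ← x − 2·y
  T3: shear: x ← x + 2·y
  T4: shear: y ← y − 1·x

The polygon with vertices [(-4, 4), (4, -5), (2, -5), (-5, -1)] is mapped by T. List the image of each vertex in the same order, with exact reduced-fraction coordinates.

T1 rotate counter-clockwise with cos θ = 8/17, sin θ = -15/17: (-4, 4) → (28/17, 92/17); (4, -5) → (-43/17, -100/17); (2, -5) → (-59/17, -70/17); (-5, -1) → (-55/17, 67/17)
T2 shear: x ← x − 2·y: (28/17, 92/17) → (-156/17, 92/17); (-43/17, -100/17) → (157/17, -100/17); (-59/17, -70/17) → (81/17, -70/17); (-55/17, 67/17) → (-189/17, 67/17)
T3 shear: x ← x + 2·y: (-156/17, 92/17) → (28/17, 92/17); (157/17, -100/17) → (-43/17, -100/17); (81/17, -70/17) → (-59/17, -70/17); (-189/17, 67/17) → (-55/17, 67/17)
T4 shear: y ← y − 1·x: (28/17, 92/17) → (28/17, 64/17); (-43/17, -100/17) → (-43/17, -57/17); (-59/17, -70/17) → (-59/17, -11/17); (-55/17, 67/17) → (-55/17, 122/17)

image vertices: (28/17, 64/17), (-43/17, -57/17), (-59/17, -11/17), (-55/17, 122/17)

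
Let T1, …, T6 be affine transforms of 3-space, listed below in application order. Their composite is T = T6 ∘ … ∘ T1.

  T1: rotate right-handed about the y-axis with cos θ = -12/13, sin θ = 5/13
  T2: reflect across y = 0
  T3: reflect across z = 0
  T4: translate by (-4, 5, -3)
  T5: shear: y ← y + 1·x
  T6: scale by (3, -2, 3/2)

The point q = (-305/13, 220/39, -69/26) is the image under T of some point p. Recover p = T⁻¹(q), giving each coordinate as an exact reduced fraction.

T1 = [-12/13 0 5/13 0; 0 1 0 0; -5/13 0 -12/13 0; 0 0 0 1]
T2·T1 = [-12/13 0 5/13 0; 0 -1 0 0; -5/13 0 -12/13 0; 0 0 0 1]
T3·…·T1 = [-12/13 0 5/13 0; 0 -1 0 0; 5/13 0 12/13 0; 0 0 0 1]
T4·…·T1 = [-12/13 0 5/13 -4; 0 -1 0 5; 5/13 0 12/13 -3; 0 0 0 1]
T5·…·T1 = [-12/13 0 5/13 -4; -12/13 -1 5/13 1; 5/13 0 12/13 -3; 0 0 0 1]
T6·…·T1 = [-36/13 0 15/13 -12; 24/13 2 -10/13 -2; 15/26 0 18/13 -9/2; 0 0 0 1]
det M = -9; M⁻¹ = [-4/13 0 10/39 -33/13; 1/3 1/2 0 5; 5/39 0 8/13 56/13; 0 0 0 1]
M⁻¹ · (-305/13, 220/39, -69/26)ᵀ = (4, 0, -1/3)ᵀ

p = (4, 0, -1/3)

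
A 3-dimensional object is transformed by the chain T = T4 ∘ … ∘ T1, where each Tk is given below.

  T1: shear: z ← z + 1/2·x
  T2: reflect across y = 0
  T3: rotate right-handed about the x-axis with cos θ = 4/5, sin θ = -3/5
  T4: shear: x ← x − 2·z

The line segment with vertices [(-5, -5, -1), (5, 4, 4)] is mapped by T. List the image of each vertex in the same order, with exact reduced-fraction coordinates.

image vertices: (33/5, 19/10, -29/5), (-51/5, 7/10, 38/5)

T1 shear: z ← z + 1/2·x: (-5, -5, -1) → (-5, -5, -7/2); (5, 4, 4) → (5, 4, 13/2)
T2 reflect across y = 0: (-5, -5, -7/2) → (-5, 5, -7/2); (5, 4, 13/2) → (5, -4, 13/2)
T3 rotate right-handed about the x-axis with cos θ = 4/5, sin θ = -3/5: (-5, 5, -7/2) → (-5, 19/10, -29/5); (5, -4, 13/2) → (5, 7/10, 38/5)
T4 shear: x ← x − 2·z: (-5, 19/10, -29/5) → (33/5, 19/10, -29/5); (5, 7/10, 38/5) → (-51/5, 7/10, 38/5)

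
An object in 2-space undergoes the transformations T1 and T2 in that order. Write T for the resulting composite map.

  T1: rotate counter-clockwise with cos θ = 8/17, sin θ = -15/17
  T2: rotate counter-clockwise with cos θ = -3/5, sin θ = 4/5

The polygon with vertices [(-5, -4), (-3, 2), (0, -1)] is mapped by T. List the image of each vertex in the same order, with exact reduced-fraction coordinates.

image vertices: (128/85, -529/85), (-262/85, -159/85), (77/85, -36/85)

T1 rotate counter-clockwise with cos θ = 8/17, sin θ = -15/17: (-5, -4) → (-100/17, 43/17); (-3, 2) → (6/17, 61/17); (0, -1) → (-15/17, -8/17)
T2 rotate counter-clockwise with cos θ = -3/5, sin θ = 4/5: (-100/17, 43/17) → (128/85, -529/85); (6/17, 61/17) → (-262/85, -159/85); (-15/17, -8/17) → (77/85, -36/85)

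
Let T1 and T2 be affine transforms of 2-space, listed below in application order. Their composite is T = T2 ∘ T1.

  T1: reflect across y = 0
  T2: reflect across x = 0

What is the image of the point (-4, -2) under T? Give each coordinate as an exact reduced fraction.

T(p) = (4, 2)

T1 reflect across y = 0: (-4, -2) → (-4, 2)
T2 reflect across x = 0: (-4, 2) → (4, 2)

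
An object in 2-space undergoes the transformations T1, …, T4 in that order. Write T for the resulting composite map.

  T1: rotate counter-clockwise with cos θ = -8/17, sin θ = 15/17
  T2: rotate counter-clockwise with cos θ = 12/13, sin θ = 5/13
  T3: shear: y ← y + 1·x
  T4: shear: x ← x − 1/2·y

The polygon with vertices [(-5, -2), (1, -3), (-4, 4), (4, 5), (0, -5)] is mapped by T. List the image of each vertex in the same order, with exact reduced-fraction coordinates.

image vertices: (1493/442, 777/221), (-202/221, 902/221), (684/221, -1120/221), (-1089/442, -1679/221), (-155/442, 1555/221)

T1 rotate counter-clockwise with cos θ = -8/17, sin θ = 15/17: (-5, -2) → (70/17, -59/17); (1, -3) → (37/17, 39/17); (-4, 4) → (-28/17, -92/17); (4, 5) → (-107/17, 20/17); (0, -5) → (75/17, 40/17)
T2 rotate counter-clockwise with cos θ = 12/13, sin θ = 5/13: (70/17, -59/17) → (1135/221, -358/221); (37/17, 39/17) → (249/221, 653/221); (-28/17, -92/17) → (124/221, -1244/221); (-107/17, 20/17) → (-1384/221, -295/221); (75/17, 40/17) → (700/221, 855/221)
T3 shear: y ← y + 1·x: (1135/221, -358/221) → (1135/221, 777/221); (249/221, 653/221) → (249/221, 902/221); (124/221, -1244/221) → (124/221, -1120/221); (-1384/221, -295/221) → (-1384/221, -1679/221); (700/221, 855/221) → (700/221, 1555/221)
T4 shear: x ← x − 1/2·y: (1135/221, 777/221) → (1493/442, 777/221); (249/221, 902/221) → (-202/221, 902/221); (124/221, -1120/221) → (684/221, -1120/221); (-1384/221, -1679/221) → (-1089/442, -1679/221); (700/221, 1555/221) → (-155/442, 1555/221)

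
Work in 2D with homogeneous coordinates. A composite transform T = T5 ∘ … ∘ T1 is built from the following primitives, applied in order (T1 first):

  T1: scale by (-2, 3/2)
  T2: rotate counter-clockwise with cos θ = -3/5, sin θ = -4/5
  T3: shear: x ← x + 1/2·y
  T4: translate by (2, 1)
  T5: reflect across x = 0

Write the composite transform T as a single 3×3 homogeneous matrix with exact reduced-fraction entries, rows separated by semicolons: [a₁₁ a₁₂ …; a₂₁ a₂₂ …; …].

T = [-2 -3/4 -2; 8/5 -9/10 1; 0 0 1]

T1 = [-2 0 0; 0 3/2 0; 0 0 1]
T2·T1 = [6/5 6/5 0; 8/5 -9/10 0; 0 0 1]
T3·…·T1 = [2 3/4 0; 8/5 -9/10 0; 0 0 1]
T4·…·T1 = [2 3/4 2; 8/5 -9/10 1; 0 0 1]
T5·…·T1 = [-2 -3/4 -2; 8/5 -9/10 1; 0 0 1]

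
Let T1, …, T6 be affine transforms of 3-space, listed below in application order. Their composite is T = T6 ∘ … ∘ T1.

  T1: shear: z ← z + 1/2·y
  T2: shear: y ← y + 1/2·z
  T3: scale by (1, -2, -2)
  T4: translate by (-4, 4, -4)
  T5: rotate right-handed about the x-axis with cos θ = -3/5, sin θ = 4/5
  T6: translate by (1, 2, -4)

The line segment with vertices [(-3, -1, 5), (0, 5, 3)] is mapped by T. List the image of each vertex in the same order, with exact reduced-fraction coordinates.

image vertices: (-6, 23/2, 5), (-3, 209/10, -21/5)

T1 shear: z ← z + 1/2·y: (-3, -1, 5) → (-3, -1, 9/2); (0, 5, 3) → (0, 5, 11/2)
T2 shear: y ← y + 1/2·z: (-3, -1, 9/2) → (-3, 5/4, 9/2); (0, 5, 11/2) → (0, 31/4, 11/2)
T3 scale by (1, -2, -2): (-3, 5/4, 9/2) → (-3, -5/2, -9); (0, 31/4, 11/2) → (0, -31/2, -11)
T4 translate by (-4, 4, -4): (-3, -5/2, -9) → (-7, 3/2, -13); (0, -31/2, -11) → (-4, -23/2, -15)
T5 rotate right-handed about the x-axis with cos θ = -3/5, sin θ = 4/5: (-7, 3/2, -13) → (-7, 19/2, 9); (-4, -23/2, -15) → (-4, 189/10, -1/5)
T6 translate by (1, 2, -4): (-7, 19/2, 9) → (-6, 23/2, 5); (-4, 189/10, -1/5) → (-3, 209/10, -21/5)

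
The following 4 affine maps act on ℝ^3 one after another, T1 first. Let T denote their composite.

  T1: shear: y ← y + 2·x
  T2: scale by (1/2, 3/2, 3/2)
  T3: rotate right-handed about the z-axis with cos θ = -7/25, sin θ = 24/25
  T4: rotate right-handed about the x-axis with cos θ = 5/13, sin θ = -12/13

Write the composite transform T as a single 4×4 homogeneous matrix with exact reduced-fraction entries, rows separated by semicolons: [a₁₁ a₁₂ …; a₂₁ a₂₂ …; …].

T1 = [1 0 0 0; 2 1 0 0; 0 0 1 0; 0 0 0 1]
T2·T1 = [1/2 0 0 0; 3 3/2 0 0; 0 0 3/2 0; 0 0 0 1]
T3·…·T1 = [-151/50 -36/25 0 0; -9/25 -21/50 0 0; 0 0 3/2 0; 0 0 0 1]
T4·…·T1 = [-151/50 -36/25 0 0; -9/65 -21/130 18/13 0; 108/325 126/325 15/26 0; 0 0 0 1]

T = [-151/50 -36/25 0 0; -9/65 -21/130 18/13 0; 108/325 126/325 15/26 0; 0 0 0 1]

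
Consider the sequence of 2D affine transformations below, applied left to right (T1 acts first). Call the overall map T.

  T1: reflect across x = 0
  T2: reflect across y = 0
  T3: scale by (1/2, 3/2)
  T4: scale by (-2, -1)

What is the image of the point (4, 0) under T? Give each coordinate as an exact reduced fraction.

T1 reflect across x = 0: (4, 0) → (-4, 0)
T2 reflect across y = 0: (-4, 0) → (-4, 0)
T3 scale by (1/2, 3/2): (-4, 0) → (-2, 0)
T4 scale by (-2, -1): (-2, 0) → (4, 0)

T(p) = (4, 0)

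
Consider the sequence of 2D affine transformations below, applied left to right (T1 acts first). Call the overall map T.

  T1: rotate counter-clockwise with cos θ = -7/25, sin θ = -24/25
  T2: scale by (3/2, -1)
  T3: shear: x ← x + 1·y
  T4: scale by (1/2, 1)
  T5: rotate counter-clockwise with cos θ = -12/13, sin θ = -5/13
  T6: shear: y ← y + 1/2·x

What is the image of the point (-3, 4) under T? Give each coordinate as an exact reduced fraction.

T1 rotate counter-clockwise with cos θ = -7/25, sin θ = -24/25: (-3, 4) → (117/25, 44/25)
T2 scale by (3/2, -1): (117/25, 44/25) → (351/50, -44/25)
T3 shear: x ← x + 1·y: (351/50, -44/25) → (263/50, -44/25)
T4 scale by (1/2, 1): (263/50, -44/25) → (263/100, -44/25)
T5 rotate counter-clockwise with cos θ = -12/13, sin θ = -5/13: (263/100, -44/25) → (-1009/325, 797/1300)
T6 shear: y ← y + 1/2·x: (-1009/325, 797/1300) → (-1009/325, -1221/1300)

T(p) = (-1009/325, -1221/1300)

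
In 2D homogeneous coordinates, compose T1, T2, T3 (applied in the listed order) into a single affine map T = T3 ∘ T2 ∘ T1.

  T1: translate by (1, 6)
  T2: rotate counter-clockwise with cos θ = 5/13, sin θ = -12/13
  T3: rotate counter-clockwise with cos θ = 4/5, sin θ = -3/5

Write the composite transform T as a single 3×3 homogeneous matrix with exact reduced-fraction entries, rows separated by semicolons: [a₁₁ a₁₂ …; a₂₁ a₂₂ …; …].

T1 = [1 0 1; 0 1 6; 0 0 1]
T2·T1 = [5/13 12/13 77/13; -12/13 5/13 18/13; 0 0 1]
T3·…·T1 = [-16/65 63/65 362/65; -63/65 -16/65 -159/65; 0 0 1]

T = [-16/65 63/65 362/65; -63/65 -16/65 -159/65; 0 0 1]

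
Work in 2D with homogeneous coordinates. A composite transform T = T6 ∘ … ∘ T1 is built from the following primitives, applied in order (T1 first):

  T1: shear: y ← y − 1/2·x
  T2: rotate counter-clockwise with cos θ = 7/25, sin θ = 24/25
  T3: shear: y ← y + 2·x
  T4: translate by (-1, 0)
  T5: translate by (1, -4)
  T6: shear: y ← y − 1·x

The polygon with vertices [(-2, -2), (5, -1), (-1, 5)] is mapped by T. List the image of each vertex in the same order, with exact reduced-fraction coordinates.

T1 shear: y ← y − 1/2·x: (-2, -2) → (-2, -1); (5, -1) → (5, -7/2); (-1, 5) → (-1, 11/2)
T2 rotate counter-clockwise with cos θ = 7/25, sin θ = 24/25: (-2, -1) → (2/5, -11/5); (5, -7/2) → (119/25, 191/50); (-1, 11/2) → (-139/25, 29/50)
T3 shear: y ← y + 2·x: (2/5, -11/5) → (2/5, -7/5); (119/25, 191/50) → (119/25, 667/50); (-139/25, 29/50) → (-139/25, -527/50)
T4 translate by (-1, 0): (2/5, -7/5) → (-3/5, -7/5); (119/25, 667/50) → (94/25, 667/50); (-139/25, -527/50) → (-164/25, -527/50)
T5 translate by (1, -4): (-3/5, -7/5) → (2/5, -27/5); (94/25, 667/50) → (119/25, 467/50); (-164/25, -527/50) → (-139/25, -727/50)
T6 shear: y ← y − 1·x: (2/5, -27/5) → (2/5, -29/5); (119/25, 467/50) → (119/25, 229/50); (-139/25, -727/50) → (-139/25, -449/50)

image vertices: (2/5, -29/5), (119/25, 229/50), (-139/25, -449/50)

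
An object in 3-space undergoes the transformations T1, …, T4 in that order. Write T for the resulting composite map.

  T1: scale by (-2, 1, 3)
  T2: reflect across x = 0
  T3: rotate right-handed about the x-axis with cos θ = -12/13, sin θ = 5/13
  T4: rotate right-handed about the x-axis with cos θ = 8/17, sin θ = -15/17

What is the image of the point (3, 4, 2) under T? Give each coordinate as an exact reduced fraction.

T1 scale by (-2, 1, 3): (3, 4, 2) → (-6, 4, 6)
T2 reflect across x = 0: (-6, 4, 6) → (6, 4, 6)
T3 rotate right-handed about the x-axis with cos θ = -12/13, sin θ = 5/13: (6, 4, 6) → (6, -6, -4)
T4 rotate right-handed about the x-axis with cos θ = 8/17, sin θ = -15/17: (6, -6, -4) → (6, -108/17, 58/17)

T(p) = (6, -108/17, 58/17)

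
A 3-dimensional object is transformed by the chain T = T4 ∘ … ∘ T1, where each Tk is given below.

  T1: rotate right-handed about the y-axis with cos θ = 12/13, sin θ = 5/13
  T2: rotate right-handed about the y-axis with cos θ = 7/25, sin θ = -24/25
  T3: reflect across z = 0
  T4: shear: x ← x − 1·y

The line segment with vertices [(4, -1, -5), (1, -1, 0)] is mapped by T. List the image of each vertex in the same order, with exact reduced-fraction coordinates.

image vertices: (2406/325, -1, 8/325), (529/325, -1, -253/325)

T1 rotate right-handed about the y-axis with cos θ = 12/13, sin θ = 5/13: (4, -1, -5) → (23/13, -1, -80/13); (1, -1, 0) → (12/13, -1, -5/13)
T2 rotate right-handed about the y-axis with cos θ = 7/25, sin θ = -24/25: (23/13, -1, -80/13) → (2081/325, -1, -8/325); (12/13, -1, -5/13) → (204/325, -1, 253/325)
T3 reflect across z = 0: (2081/325, -1, -8/325) → (2081/325, -1, 8/325); (204/325, -1, 253/325) → (204/325, -1, -253/325)
T4 shear: x ← x − 1·y: (2081/325, -1, 8/325) → (2406/325, -1, 8/325); (204/325, -1, -253/325) → (529/325, -1, -253/325)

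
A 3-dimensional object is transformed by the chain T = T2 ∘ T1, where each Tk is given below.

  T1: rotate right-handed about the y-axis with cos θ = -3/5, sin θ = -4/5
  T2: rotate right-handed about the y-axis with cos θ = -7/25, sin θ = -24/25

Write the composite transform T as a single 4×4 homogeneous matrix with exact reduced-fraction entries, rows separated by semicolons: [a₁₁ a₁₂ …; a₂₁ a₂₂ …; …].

T = [-3/5 0 4/5 0; 0 1 0 0; -4/5 0 -3/5 0; 0 0 0 1]

T1 = [-3/5 0 -4/5 0; 0 1 0 0; 4/5 0 -3/5 0; 0 0 0 1]
T2·T1 = [-3/5 0 4/5 0; 0 1 0 0; -4/5 0 -3/5 0; 0 0 0 1]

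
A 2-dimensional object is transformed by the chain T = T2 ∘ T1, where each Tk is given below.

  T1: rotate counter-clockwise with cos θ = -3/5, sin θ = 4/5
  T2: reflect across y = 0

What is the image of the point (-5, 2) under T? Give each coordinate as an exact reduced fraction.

T1 rotate counter-clockwise with cos θ = -3/5, sin θ = 4/5: (-5, 2) → (7/5, -26/5)
T2 reflect across y = 0: (7/5, -26/5) → (7/5, 26/5)

T(p) = (7/5, 26/5)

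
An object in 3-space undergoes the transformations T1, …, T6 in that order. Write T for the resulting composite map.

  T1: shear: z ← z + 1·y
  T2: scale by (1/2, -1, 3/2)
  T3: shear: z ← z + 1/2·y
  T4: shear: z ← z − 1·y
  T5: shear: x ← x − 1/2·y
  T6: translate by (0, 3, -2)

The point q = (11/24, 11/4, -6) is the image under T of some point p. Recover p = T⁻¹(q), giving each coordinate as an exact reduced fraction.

p = (2/3, 1/4, -3)

T1 = [1 0 0 0; 0 1 0 0; 0 1 1 0; 0 0 0 1]
T2·T1 = [1/2 0 0 0; 0 -1 0 0; 0 3/2 3/2 0; 0 0 0 1]
T3·…·T1 = [1/2 0 0 0; 0 -1 0 0; 0 1 3/2 0; 0 0 0 1]
T4·…·T1 = [1/2 0 0 0; 0 -1 0 0; 0 2 3/2 0; 0 0 0 1]
T5·…·T1 = [1/2 1/2 0 0; 0 -1 0 0; 0 2 3/2 0; 0 0 0 1]
T6·…·T1 = [1/2 1/2 0 0; 0 -1 0 3; 0 2 3/2 -2; 0 0 0 1]
det M = -3/4; M⁻¹ = [2 1 0 -3; 0 -1 0 3; 0 4/3 2/3 -8/3; 0 0 0 1]
M⁻¹ · (11/24, 11/4, -6)ᵀ = (2/3, 1/4, -3)ᵀ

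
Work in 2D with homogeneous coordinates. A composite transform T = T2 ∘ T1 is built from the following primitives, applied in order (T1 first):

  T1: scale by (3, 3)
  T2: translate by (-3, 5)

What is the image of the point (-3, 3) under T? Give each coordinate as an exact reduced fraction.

T(p) = (-12, 14)

T1 scale by (3, 3): (-3, 3) → (-9, 9)
T2 translate by (-3, 5): (-9, 9) → (-12, 14)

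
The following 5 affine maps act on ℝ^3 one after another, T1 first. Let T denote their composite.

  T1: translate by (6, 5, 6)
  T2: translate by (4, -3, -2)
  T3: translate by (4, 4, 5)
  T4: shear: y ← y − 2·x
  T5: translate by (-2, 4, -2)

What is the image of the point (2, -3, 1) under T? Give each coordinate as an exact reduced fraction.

T(p) = (14, -25, 8)

T1 translate by (6, 5, 6): (2, -3, 1) → (8, 2, 7)
T2 translate by (4, -3, -2): (8, 2, 7) → (12, -1, 5)
T3 translate by (4, 4, 5): (12, -1, 5) → (16, 3, 10)
T4 shear: y ← y − 2·x: (16, 3, 10) → (16, -29, 10)
T5 translate by (-2, 4, -2): (16, -29, 10) → (14, -25, 8)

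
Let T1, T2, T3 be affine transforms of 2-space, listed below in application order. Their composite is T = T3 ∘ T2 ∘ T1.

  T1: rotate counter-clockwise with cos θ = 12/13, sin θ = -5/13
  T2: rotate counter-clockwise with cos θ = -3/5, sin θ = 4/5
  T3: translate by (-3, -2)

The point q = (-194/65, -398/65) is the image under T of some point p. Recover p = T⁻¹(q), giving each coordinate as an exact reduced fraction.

T1 = [12/13 5/13 0; -5/13 12/13 0; 0 0 1]
T2·T1 = [-16/65 -63/65 0; 63/65 -16/65 0; 0 0 1]
T3·…·T1 = [-16/65 -63/65 -3; 63/65 -16/65 -2; 0 0 1]
det M = 1; M⁻¹ = [-16/65 63/65 6/5; -63/65 -16/65 -17/5; 0 0 1]
M⁻¹ · (-194/65, -398/65)ᵀ = (-4, 1)ᵀ

p = (-4, 1)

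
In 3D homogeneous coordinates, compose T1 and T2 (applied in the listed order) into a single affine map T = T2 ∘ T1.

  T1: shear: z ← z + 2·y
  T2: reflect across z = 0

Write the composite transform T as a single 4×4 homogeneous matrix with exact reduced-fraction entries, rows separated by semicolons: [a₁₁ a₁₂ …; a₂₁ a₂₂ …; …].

T1 = [1 0 0 0; 0 1 0 0; 0 2 1 0; 0 0 0 1]
T2·T1 = [1 0 0 0; 0 1 0 0; 0 -2 -1 0; 0 0 0 1]

T = [1 0 0 0; 0 1 0 0; 0 -2 -1 0; 0 0 0 1]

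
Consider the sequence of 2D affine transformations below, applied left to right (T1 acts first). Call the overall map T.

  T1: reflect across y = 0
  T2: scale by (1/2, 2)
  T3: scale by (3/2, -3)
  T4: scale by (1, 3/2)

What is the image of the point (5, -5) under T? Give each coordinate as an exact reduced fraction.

T1 reflect across y = 0: (5, -5) → (5, 5)
T2 scale by (1/2, 2): (5, 5) → (5/2, 10)
T3 scale by (3/2, -3): (5/2, 10) → (15/4, -30)
T4 scale by (1, 3/2): (15/4, -30) → (15/4, -45)

T(p) = (15/4, -45)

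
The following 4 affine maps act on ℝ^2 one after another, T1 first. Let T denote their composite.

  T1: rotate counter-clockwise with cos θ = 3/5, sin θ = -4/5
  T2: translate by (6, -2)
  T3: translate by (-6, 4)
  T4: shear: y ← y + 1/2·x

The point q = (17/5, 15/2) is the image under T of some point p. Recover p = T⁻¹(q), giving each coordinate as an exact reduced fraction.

p = (-1, 5)

T1 = [3/5 4/5 0; -4/5 3/5 0; 0 0 1]
T2·T1 = [3/5 4/5 6; -4/5 3/5 -2; 0 0 1]
T3·…·T1 = [3/5 4/5 0; -4/5 3/5 2; 0 0 1]
T4·…·T1 = [3/5 4/5 0; -1/2 1 2; 0 0 1]
det M = 1; M⁻¹ = [1 -4/5 8/5; 1/2 3/5 -6/5; 0 0 1]
M⁻¹ · (17/5, 15/2)ᵀ = (-1, 5)ᵀ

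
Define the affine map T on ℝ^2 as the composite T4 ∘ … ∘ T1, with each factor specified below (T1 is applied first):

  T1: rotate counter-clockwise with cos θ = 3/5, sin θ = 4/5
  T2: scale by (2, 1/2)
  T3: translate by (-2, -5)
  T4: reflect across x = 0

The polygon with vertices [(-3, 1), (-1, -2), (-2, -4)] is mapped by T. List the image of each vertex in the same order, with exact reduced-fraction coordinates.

T1 rotate counter-clockwise with cos θ = 3/5, sin θ = 4/5: (-3, 1) → (-13/5, -9/5); (-1, -2) → (1, -2); (-2, -4) → (2, -4)
T2 scale by (2, 1/2): (-13/5, -9/5) → (-26/5, -9/10); (1, -2) → (2, -1); (2, -4) → (4, -2)
T3 translate by (-2, -5): (-26/5, -9/10) → (-36/5, -59/10); (2, -1) → (0, -6); (4, -2) → (2, -7)
T4 reflect across x = 0: (-36/5, -59/10) → (36/5, -59/10); (0, -6) → (0, -6); (2, -7) → (-2, -7)

image vertices: (36/5, -59/10), (0, -6), (-2, -7)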